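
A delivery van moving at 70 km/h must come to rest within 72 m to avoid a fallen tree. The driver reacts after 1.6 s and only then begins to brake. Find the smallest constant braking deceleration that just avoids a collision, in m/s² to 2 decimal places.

70 km/h ÷ 3.6 = 19.4444 m/s.
Distance covered during reaction = 19.4444 × 1.6 = 31.111 m.
Distance available for braking: 72 − 31.111 = 40.889 m.
v² = 2a·d ⇒ a = v²/(2d) = 19.4444² / (2 × 40.889) = 378.085 / 81.778 = 4.6233 m/s².

Required deceleration ≈ 4.62 m/s²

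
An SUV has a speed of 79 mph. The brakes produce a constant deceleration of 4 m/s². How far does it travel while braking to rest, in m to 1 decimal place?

Braking distance ≈ 155.9 m

79 mph × 0.44704 = 35.3162 m/s.
Braking distance = v²/(2a) = 35.3162² / (2 × 4.000) = 1247.234 / 8.000 = 155.904 m.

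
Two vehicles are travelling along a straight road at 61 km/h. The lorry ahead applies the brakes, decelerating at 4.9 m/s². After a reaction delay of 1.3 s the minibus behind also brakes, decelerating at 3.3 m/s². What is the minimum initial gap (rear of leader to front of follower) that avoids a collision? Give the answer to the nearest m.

Minimum gap ≈ 36 m

61 km/h ÷ 3.6 = 16.9444 m/s.
Leader travels v²/(2a_L) = 287.113 / 9.800 = 29.297 m before stopping.
Follower covers v·t_r = 16.9444 × 1.3 = 22.028 m while reacting, then v²/(2a_F) = 287.113 / 6.600 = 43.502 m while braking, for a total of 22.028 + 43.502 = 65.530 m.
Since a_F ≤ a_L and the follower starts braking later, the follower is never slower than the leader, so the closest approach is when both have stopped.
Minimum gap = 65.530 − 29.297 = 36.233 m.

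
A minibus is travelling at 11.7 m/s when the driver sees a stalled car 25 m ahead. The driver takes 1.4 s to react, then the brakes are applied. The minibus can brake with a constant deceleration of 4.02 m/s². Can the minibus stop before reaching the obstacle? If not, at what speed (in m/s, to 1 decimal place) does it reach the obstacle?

Reaction distance = 11.7000 × 1.4 = 16.380 m.
Braking distance needed to stop: v²/(2a) = 136.890 / 8.040 = 17.026 m, so total needed = 16.380 + 17.026 = 33.406 m > 25 m — it cannot stop.
Distance remaining when braking begins: 25 − 16.380 = 8.620 m.
v² = v₀² − 2a·d = 136.890 − 2 × 4.020 × 8.620 = 67.585 m²/s².
v = √67.585 = 8.221 m/s.

No — it strikes the obstacle at 8.2 m/s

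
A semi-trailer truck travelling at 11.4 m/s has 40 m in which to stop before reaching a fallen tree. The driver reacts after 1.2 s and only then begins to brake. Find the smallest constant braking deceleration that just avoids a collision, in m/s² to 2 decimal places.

Distance covered during reaction = 11.4000 × 1.2 = 13.680 m.
Distance available for braking: 40 − 13.680 = 26.320 m.
v² = 2a·d ⇒ a = v²/(2d) = 11.4000² / (2 × 26.320) = 129.960 / 52.640 = 2.4688 m/s².

Required deceleration ≈ 2.47 m/s²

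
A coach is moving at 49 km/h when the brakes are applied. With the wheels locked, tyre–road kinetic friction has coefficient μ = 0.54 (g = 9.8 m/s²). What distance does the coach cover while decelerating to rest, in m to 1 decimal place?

Braking distance ≈ 17.5 m

49 km/h ÷ 3.6 = 13.6111 m/s.
a = μg = 0.54 × 9.8 = 5.292 m/s².
Braking distance = v²/(2a) = 13.6111² / (2 × 5.292) = 185.262 / 10.584 = 17.504 m.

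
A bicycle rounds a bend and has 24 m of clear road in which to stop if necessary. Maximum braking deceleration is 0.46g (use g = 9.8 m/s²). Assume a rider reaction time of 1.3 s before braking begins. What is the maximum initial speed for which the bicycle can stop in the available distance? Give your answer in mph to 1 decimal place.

Maximum speed ≈ 22.3 mph

a = 0.46 × 9.8 = 4.508 m/s².
Stopping distance: v·t_r + v²/(2a) = 24 with t_r = 1.3 s and a = 4.508 m/s².
So v² + 11.721 v − 216.38 = 0.
Positive root: v = −a·t_r + √((a·t_r)² + 2a·d) = −5.860 + √(34.340 + 216.38) = 9.9741 m/s.
9.9741 m/s ÷ 0.44704 = 22.311 mph.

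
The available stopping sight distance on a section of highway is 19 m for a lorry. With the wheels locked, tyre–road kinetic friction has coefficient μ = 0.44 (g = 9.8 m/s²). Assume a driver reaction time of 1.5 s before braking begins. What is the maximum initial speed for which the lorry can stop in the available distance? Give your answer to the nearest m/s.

Maximum speed ≈ 8 m/s

a = μg = 0.44 × 9.8 = 4.312 m/s².
Stopping distance: v·t_r + v²/(2a) = 19 with t_r = 1.5 s and a = 4.312 m/s².
So v² + 12.936 v − 163.86 = 0.
Positive root: v = −a·t_r + √((a·t_r)² + 2a·d) = −6.468 + √(41.835 + 163.86) = 7.8741 m/s.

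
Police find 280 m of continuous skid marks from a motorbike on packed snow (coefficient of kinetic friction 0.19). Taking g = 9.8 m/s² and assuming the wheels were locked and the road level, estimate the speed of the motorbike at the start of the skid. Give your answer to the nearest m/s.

Deceleration a = μg = 0.19 × 9.8 = 1.862 m/s².
v = √(2a·d) = √(2 × 1.862 × 280) = √1042.720 = 32.2912 m/s.

Initial speed ≈ 32 m/s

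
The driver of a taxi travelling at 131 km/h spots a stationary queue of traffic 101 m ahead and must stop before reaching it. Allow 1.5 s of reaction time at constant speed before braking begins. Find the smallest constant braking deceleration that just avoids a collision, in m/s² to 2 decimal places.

Required deceleration ≈ 14.26 m/s²

131 km/h ÷ 3.6 = 36.3889 m/s.
Distance covered during reaction = 36.3889 × 1.5 = 54.583 m.
Distance available for braking: 101 − 54.583 = 46.417 m.
v² = 2a·d ⇒ a = v²/(2d) = 36.3889² / (2 × 46.417) = 1324.152 / 92.834 = 14.2637 m/s².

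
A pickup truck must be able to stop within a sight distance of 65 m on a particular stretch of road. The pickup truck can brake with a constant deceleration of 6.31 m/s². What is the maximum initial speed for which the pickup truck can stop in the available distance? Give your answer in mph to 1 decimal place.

Maximum speed ≈ 64.1 mph

v²/(2a) = d ⇒ v = √(2 × 6.310 × 65) = √820.30 = 28.6409 m/s.
28.6409 m/s ÷ 0.44704 = 64.068 mph.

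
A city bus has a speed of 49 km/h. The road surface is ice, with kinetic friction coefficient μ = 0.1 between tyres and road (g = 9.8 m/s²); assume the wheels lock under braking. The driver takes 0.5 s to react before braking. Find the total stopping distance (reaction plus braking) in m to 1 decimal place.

Total stopping distance ≈ 101.3 m

49 km/h ÷ 3.6 = 13.6111 m/s.
a = μg = 0.1 × 9.8 = 0.980 m/s².
Reaction distance = v·t_r = 13.6111 × 0.5 = 6.806 m.
Braking distance = v²/(2a) = 13.6111² / (2 × 0.980) = 185.262 / 1.960 = 94.521 m.
Total = 6.806 + 94.521 = 101.327 m.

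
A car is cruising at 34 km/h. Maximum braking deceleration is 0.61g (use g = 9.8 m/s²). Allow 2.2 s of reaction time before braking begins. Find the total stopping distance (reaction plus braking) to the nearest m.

Total stopping distance ≈ 28 m

34 km/h ÷ 3.6 = 9.4444 m/s.
a = 0.61 × 9.8 = 5.978 m/s².
Reaction distance = v·t_r = 9.4444 × 2.2 = 20.778 m.
Braking distance = v²/(2a) = 9.4444² / (2 × 5.978) = 89.197 / 11.956 = 7.460 m.
Total = 20.778 + 7.460 = 28.238 m.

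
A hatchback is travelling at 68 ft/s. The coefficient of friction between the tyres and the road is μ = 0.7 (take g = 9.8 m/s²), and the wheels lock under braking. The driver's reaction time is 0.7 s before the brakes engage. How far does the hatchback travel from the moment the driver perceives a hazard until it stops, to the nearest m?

68 ft/s × 0.3048 = 20.7264 m/s.
a = μg = 0.7 × 9.8 = 6.860 m/s².
Reaction distance = v·t_r = 20.7264 × 0.7 = 14.508 m.
Braking distance = v²/(2a) = 20.7264² / (2 × 6.860) = 429.584 / 13.720 = 31.311 m.
Total = 14.508 + 31.311 = 45.819 m.

Total stopping distance ≈ 46 m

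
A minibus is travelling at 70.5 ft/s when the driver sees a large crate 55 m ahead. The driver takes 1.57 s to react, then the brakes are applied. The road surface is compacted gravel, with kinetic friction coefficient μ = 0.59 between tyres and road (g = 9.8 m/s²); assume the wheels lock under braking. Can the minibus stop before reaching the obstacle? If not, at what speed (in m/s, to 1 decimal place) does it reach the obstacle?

No — it strikes the obstacle at 14.7 m/s

70.5 ft/s × 0.3048 = 21.4884 m/s.
a = μg = 0.59 × 9.8 = 5.782 m/s².
Reaction distance = 21.4884 × 1.57 = 33.737 m.
Braking distance needed to stop: v²/(2a) = 461.751 / 11.564 = 39.930 m, so total needed = 33.737 + 39.930 = 73.667 m > 55 m — it cannot stop.
Distance remaining when braking begins: 55 − 33.737 = 21.263 m.
v² = v₀² − 2a·d = 461.751 − 2 × 5.782 × 21.263 = 215.866 m²/s².
v = √215.866 = 14.692 m/s.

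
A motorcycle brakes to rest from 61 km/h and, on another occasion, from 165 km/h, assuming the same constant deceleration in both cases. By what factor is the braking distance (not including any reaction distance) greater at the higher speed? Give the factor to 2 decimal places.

Braking distance d = v²/(2a), so with a fixed, d ∝ v².
Factor = (165/61)² = 2.7049² = 7.3165.

Factor ≈ 7.32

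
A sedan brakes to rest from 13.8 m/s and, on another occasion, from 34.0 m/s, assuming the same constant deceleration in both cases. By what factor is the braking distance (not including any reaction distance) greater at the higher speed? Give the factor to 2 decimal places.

Factor ≈ 6.07

Braking distance d = v²/(2a), so with a fixed, d ∝ v².
Factor = (34.0/13.8)² = 2.4638² = 6.0703.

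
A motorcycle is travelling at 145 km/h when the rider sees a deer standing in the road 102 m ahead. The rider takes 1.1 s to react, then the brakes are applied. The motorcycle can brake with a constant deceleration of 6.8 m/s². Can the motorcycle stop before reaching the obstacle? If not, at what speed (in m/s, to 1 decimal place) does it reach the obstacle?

145 km/h ÷ 3.6 = 40.2778 m/s.
Reaction distance = 40.2778 × 1.1 = 44.306 m.
Braking distance needed to stop: v²/(2a) = 1622.301 / 13.600 = 119.287 m, so total needed = 44.306 + 119.287 = 163.593 m > 102 m — it cannot stop.
Distance remaining when braking begins: 102 − 44.306 = 57.694 m.
v² = v₀² − 2a·d = 1622.301 − 2 × 6.800 × 57.694 = 837.663 m²/s².
v = √837.663 = 28.942 m/s.

No — it strikes the obstacle at 28.9 m/s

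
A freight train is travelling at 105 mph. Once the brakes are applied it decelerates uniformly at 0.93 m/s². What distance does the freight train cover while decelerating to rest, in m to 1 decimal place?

105 mph × 0.44704 = 46.9392 m/s.
Braking distance = v²/(2a) = 46.9392² / (2 × 0.930) = 2203.288 / 1.860 = 1184.563 m.

Braking distance ≈ 1184.6 m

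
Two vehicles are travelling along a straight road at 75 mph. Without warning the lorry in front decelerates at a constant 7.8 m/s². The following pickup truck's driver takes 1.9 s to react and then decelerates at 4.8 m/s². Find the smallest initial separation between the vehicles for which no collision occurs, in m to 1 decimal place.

75 mph × 0.44704 = 33.5280 m/s.
Leader travels v²/(2a_L) = 1124.127 / 15.600 = 72.059 m before stopping.
Follower covers v·t_r = 33.5280 × 1.9 = 63.703 m while reacting, then v²/(2a_F) = 1124.127 / 9.600 = 117.097 m while braking, for a total of 63.703 + 117.097 = 180.800 m.
Since a_F ≤ a_L and the follower starts braking later, the follower is never slower than the leader, so the closest approach is when both have stopped.
Minimum gap = 180.800 − 72.059 = 108.741 m.

Minimum gap ≈ 108.7 m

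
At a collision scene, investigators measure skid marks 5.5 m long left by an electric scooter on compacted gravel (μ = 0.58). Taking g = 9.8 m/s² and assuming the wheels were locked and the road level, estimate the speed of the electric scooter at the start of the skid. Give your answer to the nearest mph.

Deceleration a = μg = 0.58 × 9.8 = 5.684 m/s².
v = √(2a·d) = √(2 × 5.684 × 5.5) = √62.524 = 7.9072 m/s.
= 7.9072 ÷ 0.44704 = 17.688 mph.

Initial speed ≈ 18 mph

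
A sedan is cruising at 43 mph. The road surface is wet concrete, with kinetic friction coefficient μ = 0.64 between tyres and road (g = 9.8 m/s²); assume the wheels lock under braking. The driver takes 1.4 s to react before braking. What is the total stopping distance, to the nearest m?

Total stopping distance ≈ 56 m

43 mph × 0.44704 = 19.2227 m/s.
a = μg = 0.64 × 9.8 = 6.272 m/s².
Reaction distance = v·t_r = 19.2227 × 1.4 = 26.912 m.
Braking distance = v²/(2a) = 19.2227² / (2 × 6.272) = 369.512 / 12.544 = 29.457 m.
Total = 26.912 + 29.457 = 56.369 m.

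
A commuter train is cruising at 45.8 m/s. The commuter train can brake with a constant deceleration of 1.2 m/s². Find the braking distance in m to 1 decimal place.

Braking distance = v²/(2a) = 45.8000² / (2 × 1.200) = 2097.640 / 2.400 = 874.017 m.

Braking distance ≈ 874.0 m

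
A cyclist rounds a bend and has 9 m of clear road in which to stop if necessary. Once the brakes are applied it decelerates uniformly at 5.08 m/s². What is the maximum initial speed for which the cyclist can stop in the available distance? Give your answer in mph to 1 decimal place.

Maximum speed ≈ 21.4 mph

v²/(2a) = d ⇒ v = √(2 × 5.080 × 9) = √91.44 = 9.5624 m/s.
9.5624 m/s ÷ 0.44704 = 21.390 mph.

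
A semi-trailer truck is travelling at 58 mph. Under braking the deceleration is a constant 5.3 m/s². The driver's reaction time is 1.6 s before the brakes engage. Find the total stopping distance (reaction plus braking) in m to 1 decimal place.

Total stopping distance ≈ 104.9 m

58 mph × 0.44704 = 25.9283 m/s.
Reaction distance = v·t_r = 25.9283 × 1.6 = 41.485 m.
Braking distance = v²/(2a) = 25.9283² / (2 × 5.300) = 672.277 / 10.600 = 63.422 m.
Total = 41.485 + 63.422 = 104.907 m.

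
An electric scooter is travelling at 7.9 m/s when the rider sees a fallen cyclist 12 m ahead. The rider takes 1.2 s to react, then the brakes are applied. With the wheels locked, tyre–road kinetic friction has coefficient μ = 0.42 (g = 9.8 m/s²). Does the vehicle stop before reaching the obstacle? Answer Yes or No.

a = μg = 0.42 × 9.8 = 4.116 m/s².
Reaction distance = 7.9000 × 1.2 = 9.480 m.
Braking distance = v²/(2a) = 62.410 / 8.232 = 7.581 m.
Total stopping distance = 9.480 + 7.581 = 17.061 m, vs 12 m available — it cannot stop in time and overshoots by 17.061 − 12 = 5.061 m.

No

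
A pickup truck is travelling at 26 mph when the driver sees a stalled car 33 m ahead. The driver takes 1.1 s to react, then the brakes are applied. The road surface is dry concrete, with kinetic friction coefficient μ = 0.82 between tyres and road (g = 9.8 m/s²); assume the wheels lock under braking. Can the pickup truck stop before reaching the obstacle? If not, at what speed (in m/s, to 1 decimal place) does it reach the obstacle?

26 mph × 0.44704 = 11.6230 m/s.
a = μg = 0.82 × 9.8 = 8.036 m/s².
Reaction distance = 11.6230 × 1.1 = 12.785 m.
Braking distance = v²/(2a) = 135.094 / 16.072 = 8.406 m.
Total stopping distance = 12.785 + 8.406 = 21.191 m, vs 33 m available — it stops with 33 − 21.191 = 11.809 m to spare.

Yes — it stops about 11.8 m short of the obstacle, so it never reaches it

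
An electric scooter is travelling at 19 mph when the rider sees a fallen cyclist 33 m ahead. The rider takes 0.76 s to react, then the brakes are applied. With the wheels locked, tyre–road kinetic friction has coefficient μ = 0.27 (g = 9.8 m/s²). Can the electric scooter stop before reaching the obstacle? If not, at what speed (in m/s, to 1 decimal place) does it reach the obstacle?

19 mph × 0.44704 = 8.4938 m/s.
a = μg = 0.27 × 9.8 = 2.646 m/s².
Reaction distance = 8.4938 × 0.76 = 6.455 m.
Braking distance = v²/(2a) = 72.145 / 5.292 = 13.633 m.
Total stopping distance = 6.455 + 13.633 = 20.088 m, vs 33 m available — it stops with 33 − 20.088 = 12.912 m to spare.

Yes — it stops about 12.9 m short of the obstacle, so it never reaches it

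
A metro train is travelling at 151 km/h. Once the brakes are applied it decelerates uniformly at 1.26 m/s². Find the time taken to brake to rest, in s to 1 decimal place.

151 km/h ÷ 3.6 = 41.9444 m/s.
Braking time = v/a = 41.9444 / 1.260 = 33.289 s.

Braking time ≈ 33.3 s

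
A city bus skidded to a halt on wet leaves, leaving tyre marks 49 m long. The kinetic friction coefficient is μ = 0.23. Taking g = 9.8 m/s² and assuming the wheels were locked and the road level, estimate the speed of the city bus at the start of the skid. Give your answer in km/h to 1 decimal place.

Deceleration a = μg = 0.23 × 9.8 = 2.254 m/s².
v = √(2a·d) = √(2 × 2.254 × 49) = √220.892 = 14.8624 m/s.
= 14.8624 × 3.6 = 53.505 km/h.

Initial speed ≈ 53.5 km/h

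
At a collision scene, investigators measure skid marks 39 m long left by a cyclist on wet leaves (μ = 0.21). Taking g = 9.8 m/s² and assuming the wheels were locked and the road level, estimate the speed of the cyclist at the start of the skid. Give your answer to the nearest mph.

Deceleration a = μg = 0.21 × 9.8 = 2.058 m/s².
v = √(2a·d) = √(2 × 2.058 × 39) = √160.524 = 12.6698 m/s.
= 12.6698 ÷ 0.44704 = 28.342 mph.

Initial speed ≈ 28 mph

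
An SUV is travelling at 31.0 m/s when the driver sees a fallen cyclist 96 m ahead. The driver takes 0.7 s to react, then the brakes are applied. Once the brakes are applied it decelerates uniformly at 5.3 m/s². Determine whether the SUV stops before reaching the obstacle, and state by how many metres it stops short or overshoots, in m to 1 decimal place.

Reaction distance = 31.0000 × 0.7 = 21.700 m.
Braking distance = v²/(2a) = 961.000 / 10.600 = 90.660 m.
Total stopping distance = 21.700 + 90.660 = 112.360 m, vs 96 m available — it cannot stop in time and overshoots by 112.360 − 96 = 16.360 m.

No — it overshoots by 16.4 m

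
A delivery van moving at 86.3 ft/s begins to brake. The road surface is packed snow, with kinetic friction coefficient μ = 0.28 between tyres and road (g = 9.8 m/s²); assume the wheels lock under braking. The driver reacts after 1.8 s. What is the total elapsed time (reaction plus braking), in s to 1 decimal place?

86.3 ft/s × 0.3048 = 26.3042 m/s.
a = μg = 0.28 × 9.8 = 2.744 m/s².
Braking time = v/a = 26.3042 / 2.744 = 9.586 s.
Total = 1.8 + 9.586 = 11.386 s.

Total time ≈ 11.4 s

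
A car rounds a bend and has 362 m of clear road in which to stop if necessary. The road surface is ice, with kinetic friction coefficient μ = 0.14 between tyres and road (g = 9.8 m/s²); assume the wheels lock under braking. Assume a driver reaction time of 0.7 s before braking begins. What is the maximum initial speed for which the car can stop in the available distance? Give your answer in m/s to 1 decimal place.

Maximum speed ≈ 30.6 m/s

a = μg = 0.14 × 9.8 = 1.372 m/s².
Stopping distance: v·t_r + v²/(2a) = 362 with t_r = 0.7 s and a = 1.372 m/s².
So v² + 1.921 v − 993.33 = 0.
Positive root: v = −a·t_r + √((a·t_r)² + 2a·d) = −0.960 + √(0.922 + 993.33) = 30.5718 m/s.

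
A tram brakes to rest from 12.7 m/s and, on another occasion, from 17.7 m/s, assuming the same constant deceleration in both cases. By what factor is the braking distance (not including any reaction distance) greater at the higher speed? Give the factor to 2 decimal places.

Braking distance d = v²/(2a), so with a fixed, d ∝ v².
Factor = (17.7/12.7)² = 1.3937² = 1.9424.

Factor ≈ 1.94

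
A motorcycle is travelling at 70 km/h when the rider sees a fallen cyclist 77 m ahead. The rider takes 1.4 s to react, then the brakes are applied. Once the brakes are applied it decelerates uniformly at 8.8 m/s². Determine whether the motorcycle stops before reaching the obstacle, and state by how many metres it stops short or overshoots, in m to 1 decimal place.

Yes — it stops 28.3 m short of the obstacle

70 km/h ÷ 3.6 = 19.4444 m/s.
Reaction distance = 19.4444 × 1.4 = 27.222 m.
Braking distance = v²/(2a) = 378.085 / 17.600 = 21.482 m.
Total stopping distance = 27.222 + 21.482 = 48.704 m, vs 77 m available — it stops with 77 − 48.704 = 28.296 m to spare.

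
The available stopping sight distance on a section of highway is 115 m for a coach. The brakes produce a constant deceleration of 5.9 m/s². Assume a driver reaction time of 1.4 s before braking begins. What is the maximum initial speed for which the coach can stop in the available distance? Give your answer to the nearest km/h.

Maximum speed ≈ 106 km/h

Stopping distance: v·t_r + v²/(2a) = 115 with t_r = 1.4 s and a = 5.900 m/s².
So v² + 16.520 v − 1357.00 = 0.
Positive root: v = −a·t_r + √((a·t_r)² + 2a·d) = −8.260 + √(68.228 + 1357.00) = 29.4922 m/s.
29.4922 m/s × 3.6 = 106.172 km/h.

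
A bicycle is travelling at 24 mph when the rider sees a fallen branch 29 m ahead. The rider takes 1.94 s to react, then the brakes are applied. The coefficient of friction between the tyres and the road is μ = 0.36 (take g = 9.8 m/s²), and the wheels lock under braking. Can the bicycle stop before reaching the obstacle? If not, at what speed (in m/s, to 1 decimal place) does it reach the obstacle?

24 mph × 0.44704 = 10.7290 m/s.
a = μg = 0.36 × 9.8 = 3.528 m/s².
Reaction distance = 10.7290 × 1.94 = 20.814 m.
Braking distance needed to stop: v²/(2a) = 115.111 / 7.056 = 16.314 m, so total needed = 20.814 + 16.314 = 37.128 m > 29 m — it cannot stop.
Distance remaining when braking begins: 29 − 20.814 = 8.186 m.
v² = v₀² − 2a·d = 115.111 − 2 × 3.528 × 8.186 = 57.351 m²/s².
v = √57.351 = 7.573 m/s.

No — it strikes the obstacle at 7.6 m/s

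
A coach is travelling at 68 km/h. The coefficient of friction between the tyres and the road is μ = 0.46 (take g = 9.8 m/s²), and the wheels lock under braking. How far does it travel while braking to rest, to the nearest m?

68 km/h ÷ 3.6 = 18.8889 m/s.
a = μg = 0.46 × 9.8 = 4.508 m/s².
Braking distance = v²/(2a) = 18.8889² / (2 × 4.508) = 356.791 / 9.016 = 39.573 m.

Braking distance ≈ 40 m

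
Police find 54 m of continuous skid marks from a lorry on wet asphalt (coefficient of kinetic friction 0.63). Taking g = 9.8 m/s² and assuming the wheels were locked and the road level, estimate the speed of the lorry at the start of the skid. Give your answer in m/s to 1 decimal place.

Deceleration a = μg = 0.63 × 9.8 = 6.174 m/s².
v = √(2a·d) = √(2 × 6.174 × 54) = √666.792 = 25.8223 m/s.

Initial speed ≈ 25.8 m/s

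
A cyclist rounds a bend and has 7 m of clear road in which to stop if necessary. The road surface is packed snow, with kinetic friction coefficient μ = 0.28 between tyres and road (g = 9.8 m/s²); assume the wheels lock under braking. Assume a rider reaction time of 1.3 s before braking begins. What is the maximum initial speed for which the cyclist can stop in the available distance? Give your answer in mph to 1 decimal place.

Maximum speed ≈ 8.0 mph

a = μg = 0.28 × 9.8 = 2.744 m/s².
Stopping distance: v·t_r + v²/(2a) = 7 with t_r = 1.3 s and a = 2.744 m/s².
So v² + 7.134 v − 38.42 = 0.
Positive root: v = −a·t_r + √((a·t_r)² + 2a·d) = −3.567 + √(12.723 + 38.42) = 3.5844 m/s.
3.5844 m/s ÷ 0.44704 = 8.018 mph.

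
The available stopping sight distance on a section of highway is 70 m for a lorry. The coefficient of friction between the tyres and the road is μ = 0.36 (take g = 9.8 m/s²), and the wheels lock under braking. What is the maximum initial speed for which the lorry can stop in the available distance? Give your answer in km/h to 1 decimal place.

a = μg = 0.36 × 9.8 = 3.528 m/s².
v²/(2a) = d ⇒ v = √(2 × 3.528 × 70) = √493.92 = 22.2243 m/s.
22.2243 m/s × 3.6 = 80.007 km/h.

Maximum speed ≈ 80.0 km/h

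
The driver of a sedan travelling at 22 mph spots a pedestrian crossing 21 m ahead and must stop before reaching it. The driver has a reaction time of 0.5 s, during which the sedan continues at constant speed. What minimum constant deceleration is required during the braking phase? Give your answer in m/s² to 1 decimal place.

22 mph × 0.44704 = 9.8349 m/s.
Distance covered during reaction = 9.8349 × 0.5 = 4.917 m.
Distance available for braking: 21 − 4.917 = 16.083 m.
v² = 2a·d ⇒ a = v²/(2d) = 9.8349² / (2 × 16.083) = 96.725 / 32.166 = 3.0071 m/s².

Required deceleration ≈ 3.0 m/s²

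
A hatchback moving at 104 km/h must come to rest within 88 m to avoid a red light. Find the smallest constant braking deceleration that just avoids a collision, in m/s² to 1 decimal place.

Required deceleration ≈ 4.7 m/s²

104 km/h ÷ 3.6 = 28.8889 m/s.
v² = 2a·d ⇒ a = v²/(2d) = 28.8889² / (2 × 88.000) = 834.569 / 176.000 = 4.7419 m/s².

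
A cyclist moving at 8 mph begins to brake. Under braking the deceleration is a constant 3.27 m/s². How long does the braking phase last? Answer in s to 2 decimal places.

Braking time ≈ 1.09 s

8 mph × 0.44704 = 3.5763 m/s.
Braking time = v/a = 3.5763 / 3.270 = 1.094 s.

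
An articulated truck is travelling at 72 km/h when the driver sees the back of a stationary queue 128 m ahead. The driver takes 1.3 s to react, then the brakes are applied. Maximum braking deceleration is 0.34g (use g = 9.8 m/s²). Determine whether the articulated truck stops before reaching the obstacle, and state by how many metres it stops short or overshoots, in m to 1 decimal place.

72 km/h ÷ 3.6 = 20.0000 m/s.
a = 0.34 × 9.8 = 3.332 m/s².
Reaction distance = 20.0000 × 1.3 = 26.000 m.
Braking distance = v²/(2a) = 400.000 / 6.664 = 60.024 m.
Total stopping distance = 26.000 + 60.024 = 86.024 m, vs 128 m available — it stops with 128 − 86.024 = 41.976 m to spare.

Yes — it stops 42.0 m short of the obstacle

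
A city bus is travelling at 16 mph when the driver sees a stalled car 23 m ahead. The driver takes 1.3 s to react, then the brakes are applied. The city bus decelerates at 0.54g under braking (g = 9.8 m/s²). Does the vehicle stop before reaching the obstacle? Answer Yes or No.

Yes

16 mph × 0.44704 = 7.1526 m/s.
a = 0.54 × 9.8 = 5.292 m/s².
Reaction distance = 7.1526 × 1.3 = 9.298 m.
Braking distance = v²/(2a) = 51.160 / 10.584 = 4.834 m.
Total stopping distance = 9.298 + 4.834 = 14.132 m, vs 23 m available — it stops with 23 − 14.132 = 8.868 m to spare.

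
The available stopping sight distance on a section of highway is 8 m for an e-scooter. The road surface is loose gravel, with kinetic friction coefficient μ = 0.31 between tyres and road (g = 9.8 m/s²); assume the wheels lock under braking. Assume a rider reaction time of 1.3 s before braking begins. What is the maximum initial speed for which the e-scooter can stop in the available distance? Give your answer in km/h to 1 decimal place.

a = μg = 0.31 × 9.8 = 3.038 m/s².
Stopping distance: v·t_r + v²/(2a) = 8 with t_r = 1.3 s and a = 3.038 m/s².
So v² + 7.899 v − 48.61 = 0.
Positive root: v = −a·t_r + √((a·t_r)² + 2a·d) = −3.949 + √(15.595 + 48.61) = 4.0638 m/s.
4.0638 m/s × 3.6 = 14.630 km/h.

Maximum speed ≈ 14.6 km/h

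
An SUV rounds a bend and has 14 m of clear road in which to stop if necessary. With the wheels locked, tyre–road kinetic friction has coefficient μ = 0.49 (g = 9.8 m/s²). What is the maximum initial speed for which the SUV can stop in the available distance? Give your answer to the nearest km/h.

Maximum speed ≈ 42 km/h

a = μg = 0.49 × 9.8 = 4.802 m/s².
v²/(2a) = d ⇒ v = √(2 × 4.802 × 14) = √134.46 = 11.5957 m/s.
11.5957 m/s × 3.6 = 41.745 km/h.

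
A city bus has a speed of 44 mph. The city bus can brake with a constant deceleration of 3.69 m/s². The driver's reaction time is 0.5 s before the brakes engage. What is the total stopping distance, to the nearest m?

44 mph × 0.44704 = 19.6698 m/s.
Reaction distance = v·t_r = 19.6698 × 0.5 = 9.835 m.
Braking distance = v²/(2a) = 19.6698² / (2 × 3.690) = 386.901 / 7.380 = 52.426 m.
Total = 9.835 + 52.426 = 62.261 m.

Total stopping distance ≈ 62 m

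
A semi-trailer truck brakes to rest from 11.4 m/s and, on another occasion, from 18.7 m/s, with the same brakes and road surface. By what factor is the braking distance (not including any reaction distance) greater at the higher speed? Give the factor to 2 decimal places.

Braking distance d = v²/(2a), so with a fixed, d ∝ v².
Factor = (18.7/11.4)² = 1.6404² = 2.6909.

Factor ≈ 2.69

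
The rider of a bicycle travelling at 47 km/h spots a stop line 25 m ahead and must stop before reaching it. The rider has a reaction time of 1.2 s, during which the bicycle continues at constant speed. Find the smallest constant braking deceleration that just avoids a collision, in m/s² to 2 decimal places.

47 km/h ÷ 3.6 = 13.0556 m/s.
Distance covered during reaction = 13.0556 × 1.2 = 15.667 m.
Distance available for braking: 25 − 15.667 = 9.333 m.
v² = 2a·d ⇒ a = v²/(2d) = 13.0556² / (2 × 9.333) = 170.449 / 18.666 = 9.1315 m/s².

Required deceleration ≈ 9.13 m/s²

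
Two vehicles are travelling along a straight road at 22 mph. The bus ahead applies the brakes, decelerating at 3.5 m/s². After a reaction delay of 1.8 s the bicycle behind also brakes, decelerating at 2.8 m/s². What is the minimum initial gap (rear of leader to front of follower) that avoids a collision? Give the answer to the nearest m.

Minimum gap ≈ 21 m

22 mph × 0.44704 = 9.8349 m/s.
Leader travels v²/(2a_L) = 96.725 / 7.000 = 13.818 m before stopping.
Follower covers v·t_r = 9.8349 × 1.8 = 17.703 m while reacting, then v²/(2a_F) = 96.725 / 5.600 = 17.272 m while braking, for a total of 17.703 + 17.272 = 34.975 m.
Since a_F ≤ a_L and the follower starts braking later, the follower is never slower than the leader, so the closest approach is when both have stopped.
Minimum gap = 34.975 − 13.818 = 21.157 m.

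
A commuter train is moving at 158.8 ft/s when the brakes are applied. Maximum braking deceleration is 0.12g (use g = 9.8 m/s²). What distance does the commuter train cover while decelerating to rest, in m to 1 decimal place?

Braking distance ≈ 996.1 m

158.8 ft/s × 0.3048 = 48.4022 m/s.
a = 0.12 × 9.8 = 1.176 m/s².
Braking distance = v²/(2a) = 48.4022² / (2 × 1.176) = 2342.773 / 2.352 = 996.077 m.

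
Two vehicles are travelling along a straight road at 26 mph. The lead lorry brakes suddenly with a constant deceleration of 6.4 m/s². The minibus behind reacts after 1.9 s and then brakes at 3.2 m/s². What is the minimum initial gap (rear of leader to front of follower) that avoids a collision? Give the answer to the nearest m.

26 mph × 0.44704 = 11.6230 m/s.
Leader travels v²/(2a_L) = 135.094 / 12.800 = 10.554 m before stopping.
Follower covers v·t_r = 11.6230 × 1.9 = 22.084 m while reacting, then v²/(2a_F) = 135.094 / 6.400 = 21.108 m while braking, for a total of 22.084 + 21.108 = 43.192 m.
Since a_F ≤ a_L and the follower starts braking later, the follower is never slower than the leader, so the closest approach is when both have stopped.
Minimum gap = 43.192 − 10.554 = 32.638 m.

Minimum gap ≈ 33 m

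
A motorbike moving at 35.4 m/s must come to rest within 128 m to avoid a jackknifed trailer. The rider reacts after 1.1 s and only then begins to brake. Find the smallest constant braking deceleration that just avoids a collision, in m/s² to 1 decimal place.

Distance covered during reaction = 35.4000 × 1.1 = 38.940 m.
Distance available for braking: 128 − 38.940 = 89.060 m.
v² = 2a·d ⇒ a = v²/(2d) = 35.4000² / (2 × 89.060) = 1253.160 / 178.120 = 7.0355 m/s².

Required deceleration ≈ 7.0 m/s²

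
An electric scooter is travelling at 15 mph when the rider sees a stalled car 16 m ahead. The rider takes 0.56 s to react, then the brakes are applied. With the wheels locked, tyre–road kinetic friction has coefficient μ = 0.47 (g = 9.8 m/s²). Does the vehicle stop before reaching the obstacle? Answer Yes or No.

15 mph × 0.44704 = 6.7056 m/s.
a = μg = 0.47 × 9.8 = 4.606 m/s².
Reaction distance = 6.7056 × 0.56 = 3.755 m.
Braking distance = v²/(2a) = 44.965 / 9.212 = 4.881 m.
Total stopping distance = 3.755 + 4.881 = 8.636 m, vs 16 m available — it stops with 16 − 8.636 = 7.364 m to spare.

Yes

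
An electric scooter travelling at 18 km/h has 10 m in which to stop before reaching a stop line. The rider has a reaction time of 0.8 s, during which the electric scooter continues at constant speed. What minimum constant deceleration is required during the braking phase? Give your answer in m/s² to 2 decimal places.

18 km/h ÷ 3.6 = 5.0000 m/s.
Distance covered during reaction = 5.0000 × 0.8 = 4.000 m.
Distance available for braking: 10 − 4.000 = 6.000 m.
v² = 2a·d ⇒ a = v²/(2d) = 5.0000² / (2 × 6.000) = 25.000 / 12.000 = 2.0833 m/s².

Required deceleration ≈ 2.08 m/s²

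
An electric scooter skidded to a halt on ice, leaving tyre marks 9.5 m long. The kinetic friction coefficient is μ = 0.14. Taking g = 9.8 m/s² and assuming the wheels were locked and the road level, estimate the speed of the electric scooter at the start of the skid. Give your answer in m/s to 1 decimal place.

Deceleration a = μg = 0.14 × 9.8 = 1.372 m/s².
v = √(2a·d) = √(2 × 1.372 × 9.5) = √26.068 = 5.1057 m/s.

Initial speed ≈ 5.1 m/s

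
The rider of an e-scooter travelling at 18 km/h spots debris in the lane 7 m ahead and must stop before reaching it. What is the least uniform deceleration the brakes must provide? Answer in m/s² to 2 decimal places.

Required deceleration ≈ 1.79 m/s²

18 km/h ÷ 3.6 = 5.0000 m/s.
v² = 2a·d ⇒ a = v²/(2d) = 5.0000² / (2 × 7.000) = 25.000 / 14.000 = 1.7857 m/s².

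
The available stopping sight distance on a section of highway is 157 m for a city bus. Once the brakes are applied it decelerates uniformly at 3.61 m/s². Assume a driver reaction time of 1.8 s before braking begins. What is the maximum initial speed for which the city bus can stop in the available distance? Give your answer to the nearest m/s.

Maximum speed ≈ 28 m/s

Stopping distance: v·t_r + v²/(2a) = 157 with t_r = 1.8 s and a = 3.610 m/s².
So v² + 12.996 v − 1133.54 = 0.
Positive root: v = −a·t_r + √((a·t_r)² + 2a·d) = −6.498 + √(42.224 + 1133.54) = 27.7914 m/s.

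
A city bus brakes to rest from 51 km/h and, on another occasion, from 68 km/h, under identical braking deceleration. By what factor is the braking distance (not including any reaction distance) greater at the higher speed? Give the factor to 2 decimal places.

Braking distance d = v²/(2a), so with a fixed, d ∝ v².
Factor = (68/51)² = 1.3333² = 1.7777.

Factor ≈ 1.78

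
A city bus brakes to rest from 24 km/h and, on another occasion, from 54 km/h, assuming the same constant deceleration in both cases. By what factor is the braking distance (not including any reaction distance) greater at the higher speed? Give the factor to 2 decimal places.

Factor ≈ 5.06

Braking distance d = v²/(2a), so with a fixed, d ∝ v².
Factor = (54/24)² = 2.2500² = 5.0625.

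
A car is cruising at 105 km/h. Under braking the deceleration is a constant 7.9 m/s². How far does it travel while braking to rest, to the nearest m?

Braking distance ≈ 54 m

105 km/h ÷ 3.6 = 29.1667 m/s.
Braking distance = v²/(2a) = 29.1667² / (2 × 7.900) = 850.696 / 15.800 = 53.842 m.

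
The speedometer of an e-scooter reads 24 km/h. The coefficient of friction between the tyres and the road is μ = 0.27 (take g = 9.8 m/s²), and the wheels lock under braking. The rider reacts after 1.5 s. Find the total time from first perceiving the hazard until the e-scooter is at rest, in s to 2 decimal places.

24 km/h ÷ 3.6 = 6.6667 m/s.
a = μg = 0.27 × 9.8 = 2.646 m/s².
Braking time = v/a = 6.6667 / 2.646 = 2.520 s.
Total = 1.5 + 2.520 = 4.020 s.

Total time ≈ 4.02 s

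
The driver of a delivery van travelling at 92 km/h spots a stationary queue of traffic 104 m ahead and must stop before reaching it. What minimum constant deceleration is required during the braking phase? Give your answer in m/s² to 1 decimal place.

92 km/h ÷ 3.6 = 25.5556 m/s.
v² = 2a·d ⇒ a = v²/(2d) = 25.5556² / (2 × 104.000) = 653.089 / 208.000 = 3.1399 m/s².

Required deceleration ≈ 3.1 m/s²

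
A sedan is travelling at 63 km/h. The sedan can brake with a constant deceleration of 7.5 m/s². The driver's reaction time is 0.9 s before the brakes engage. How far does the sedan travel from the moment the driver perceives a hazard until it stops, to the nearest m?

63 km/h ÷ 3.6 = 17.5000 m/s.
Reaction distance = v·t_r = 17.5000 × 0.9 = 15.750 m.
Braking distance = v²/(2a) = 17.5000² / (2 × 7.500) = 306.250 / 15.000 = 20.417 m.
Total = 15.750 + 20.417 = 36.167 m.

Total stopping distance ≈ 36 m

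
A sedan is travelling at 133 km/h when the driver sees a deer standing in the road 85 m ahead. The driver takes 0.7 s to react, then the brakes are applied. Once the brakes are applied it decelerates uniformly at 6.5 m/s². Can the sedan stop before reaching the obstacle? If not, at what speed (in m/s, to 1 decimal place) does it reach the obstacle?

No — it strikes the obstacle at 24.4 m/s

133 km/h ÷ 3.6 = 36.9444 m/s.
Reaction distance = 36.9444 × 0.7 = 25.861 m.
Braking distance needed to stop: v²/(2a) = 1364.889 / 13.000 = 104.991 m, so total needed = 25.861 + 104.991 = 130.852 m > 85 m — it cannot stop.
Distance remaining when braking begins: 85 − 25.861 = 59.139 m.
v² = v₀² − 2a·d = 1364.889 − 2 × 6.500 × 59.139 = 596.082 m²/s².
v = √596.082 = 24.415 m/s.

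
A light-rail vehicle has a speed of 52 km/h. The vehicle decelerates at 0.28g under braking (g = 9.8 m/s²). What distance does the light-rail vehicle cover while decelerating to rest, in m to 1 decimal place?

52 km/h ÷ 3.6 = 14.4444 m/s.
a = 0.28 × 9.8 = 2.744 m/s².
Braking distance = v²/(2a) = 14.4444² / (2 × 2.744) = 208.641 / 5.488 = 38.018 m.

Braking distance ≈ 38.0 m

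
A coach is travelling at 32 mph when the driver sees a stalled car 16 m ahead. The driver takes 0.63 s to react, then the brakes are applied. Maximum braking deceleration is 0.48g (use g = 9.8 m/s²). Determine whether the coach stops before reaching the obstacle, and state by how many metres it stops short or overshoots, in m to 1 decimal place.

32 mph × 0.44704 = 14.3053 m/s.
a = 0.48 × 9.8 = 4.704 m/s².
Reaction distance = 14.3053 × 0.63 = 9.012 m.
Braking distance = v²/(2a) = 204.642 / 9.408 = 21.752 m.
Total stopping distance = 9.012 + 21.752 = 30.764 m, vs 16 m available — it cannot stop in time and overshoots by 30.764 − 16 = 14.764 m.

No — it overshoots by 14.8 m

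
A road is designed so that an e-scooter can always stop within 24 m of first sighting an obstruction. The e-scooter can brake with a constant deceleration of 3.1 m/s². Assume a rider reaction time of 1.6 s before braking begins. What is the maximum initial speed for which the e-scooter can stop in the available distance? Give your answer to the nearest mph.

Stopping distance: v·t_r + v²/(2a) = 24 with t_r = 1.6 s and a = 3.100 m/s².
So v² + 9.920 v − 148.80 = 0.
Positive root: v = −a·t_r + √((a·t_r)² + 2a·d) = −4.960 + √(24.602 + 148.80) = 8.2082 m/s.
8.2082 m/s ÷ 0.44704 = 18.361 mph.

Maximum speed ≈ 18 mph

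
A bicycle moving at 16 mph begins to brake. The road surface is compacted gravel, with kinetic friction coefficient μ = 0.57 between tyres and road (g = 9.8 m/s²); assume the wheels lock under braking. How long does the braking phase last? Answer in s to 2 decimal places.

16 mph × 0.44704 = 7.1526 m/s.
a = μg = 0.57 × 9.8 = 5.586 m/s².
Braking time = v/a = 7.1526 / 5.586 = 1.280 s.

Braking time ≈ 1.28 s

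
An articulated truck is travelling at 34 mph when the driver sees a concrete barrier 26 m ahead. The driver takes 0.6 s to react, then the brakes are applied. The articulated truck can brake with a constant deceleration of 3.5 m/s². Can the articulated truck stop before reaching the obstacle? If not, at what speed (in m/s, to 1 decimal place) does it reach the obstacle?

34 mph × 0.44704 = 15.1994 m/s.
Reaction distance = 15.1994 × 0.6 = 9.120 m.
Braking distance needed to stop: v²/(2a) = 231.022 / 7.000 = 33.003 m, so total needed = 9.120 + 33.003 = 42.123 m > 26 m — it cannot stop.
Distance remaining when braking begins: 26 − 9.120 = 16.880 m.
v² = v₀² − 2a·d = 231.022 − 2 × 3.500 × 16.880 = 112.862 m²/s².
v = √112.862 = 10.624 m/s.

No — it strikes the obstacle at 10.6 m/s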